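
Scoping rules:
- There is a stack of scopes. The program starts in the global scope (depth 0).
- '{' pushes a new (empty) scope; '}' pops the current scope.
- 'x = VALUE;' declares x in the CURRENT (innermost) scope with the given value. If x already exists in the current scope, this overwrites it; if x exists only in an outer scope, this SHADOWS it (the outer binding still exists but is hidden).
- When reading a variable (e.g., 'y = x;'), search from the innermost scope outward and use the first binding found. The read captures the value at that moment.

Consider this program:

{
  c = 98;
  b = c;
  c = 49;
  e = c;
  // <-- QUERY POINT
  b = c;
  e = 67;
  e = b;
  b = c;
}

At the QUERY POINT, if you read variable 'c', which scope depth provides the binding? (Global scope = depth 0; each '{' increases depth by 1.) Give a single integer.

Step 1: enter scope (depth=1)
Step 2: declare c=98 at depth 1
Step 3: declare b=(read c)=98 at depth 1
Step 4: declare c=49 at depth 1
Step 5: declare e=(read c)=49 at depth 1
Visible at query point: b=98 c=49 e=49

Answer: 1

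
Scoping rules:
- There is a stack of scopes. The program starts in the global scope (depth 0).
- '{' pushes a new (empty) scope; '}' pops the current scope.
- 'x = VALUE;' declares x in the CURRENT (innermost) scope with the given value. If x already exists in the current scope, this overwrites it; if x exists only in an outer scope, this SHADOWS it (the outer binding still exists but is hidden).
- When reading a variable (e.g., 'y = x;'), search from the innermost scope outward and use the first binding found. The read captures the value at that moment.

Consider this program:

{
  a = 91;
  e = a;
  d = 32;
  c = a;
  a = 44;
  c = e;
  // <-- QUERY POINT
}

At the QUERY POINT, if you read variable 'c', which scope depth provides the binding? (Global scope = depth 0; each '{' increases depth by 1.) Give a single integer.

Answer: 1

Derivation:
Step 1: enter scope (depth=1)
Step 2: declare a=91 at depth 1
Step 3: declare e=(read a)=91 at depth 1
Step 4: declare d=32 at depth 1
Step 5: declare c=(read a)=91 at depth 1
Step 6: declare a=44 at depth 1
Step 7: declare c=(read e)=91 at depth 1
Visible at query point: a=44 c=91 d=32 e=91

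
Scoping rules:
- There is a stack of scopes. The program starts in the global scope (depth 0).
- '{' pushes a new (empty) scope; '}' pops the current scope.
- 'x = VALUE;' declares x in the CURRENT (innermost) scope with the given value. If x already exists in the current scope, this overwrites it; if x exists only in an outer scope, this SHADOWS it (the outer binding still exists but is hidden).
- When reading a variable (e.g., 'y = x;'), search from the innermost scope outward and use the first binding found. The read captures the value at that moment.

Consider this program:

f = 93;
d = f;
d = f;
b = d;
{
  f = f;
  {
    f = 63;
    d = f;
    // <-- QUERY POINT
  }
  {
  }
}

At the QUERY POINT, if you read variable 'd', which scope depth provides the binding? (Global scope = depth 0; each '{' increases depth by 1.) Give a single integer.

Step 1: declare f=93 at depth 0
Step 2: declare d=(read f)=93 at depth 0
Step 3: declare d=(read f)=93 at depth 0
Step 4: declare b=(read d)=93 at depth 0
Step 5: enter scope (depth=1)
Step 6: declare f=(read f)=93 at depth 1
Step 7: enter scope (depth=2)
Step 8: declare f=63 at depth 2
Step 9: declare d=(read f)=63 at depth 2
Visible at query point: b=93 d=63 f=63

Answer: 2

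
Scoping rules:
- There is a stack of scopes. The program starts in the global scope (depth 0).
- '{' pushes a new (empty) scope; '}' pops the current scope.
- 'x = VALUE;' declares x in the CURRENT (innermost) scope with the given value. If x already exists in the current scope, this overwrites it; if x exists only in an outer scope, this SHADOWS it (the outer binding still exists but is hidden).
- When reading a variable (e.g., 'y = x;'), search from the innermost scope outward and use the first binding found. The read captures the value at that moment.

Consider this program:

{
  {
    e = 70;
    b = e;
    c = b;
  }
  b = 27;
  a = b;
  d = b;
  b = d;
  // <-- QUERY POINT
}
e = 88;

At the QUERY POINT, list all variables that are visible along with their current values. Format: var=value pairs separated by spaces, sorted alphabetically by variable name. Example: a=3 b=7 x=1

Step 1: enter scope (depth=1)
Step 2: enter scope (depth=2)
Step 3: declare e=70 at depth 2
Step 4: declare b=(read e)=70 at depth 2
Step 5: declare c=(read b)=70 at depth 2
Step 6: exit scope (depth=1)
Step 7: declare b=27 at depth 1
Step 8: declare a=(read b)=27 at depth 1
Step 9: declare d=(read b)=27 at depth 1
Step 10: declare b=(read d)=27 at depth 1
Visible at query point: a=27 b=27 d=27

Answer: a=27 b=27 d=27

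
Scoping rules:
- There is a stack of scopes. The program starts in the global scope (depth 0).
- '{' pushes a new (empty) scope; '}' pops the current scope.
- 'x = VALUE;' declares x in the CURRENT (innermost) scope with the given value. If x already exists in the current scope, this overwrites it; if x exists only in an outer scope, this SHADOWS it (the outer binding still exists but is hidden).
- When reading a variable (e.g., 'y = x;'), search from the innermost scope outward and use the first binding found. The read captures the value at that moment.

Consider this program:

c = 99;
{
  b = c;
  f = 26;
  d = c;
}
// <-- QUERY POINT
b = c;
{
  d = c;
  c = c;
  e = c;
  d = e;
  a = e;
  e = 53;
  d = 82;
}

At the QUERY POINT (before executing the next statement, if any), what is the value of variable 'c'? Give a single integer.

Answer: 99

Derivation:
Step 1: declare c=99 at depth 0
Step 2: enter scope (depth=1)
Step 3: declare b=(read c)=99 at depth 1
Step 4: declare f=26 at depth 1
Step 5: declare d=(read c)=99 at depth 1
Step 6: exit scope (depth=0)
Visible at query point: c=99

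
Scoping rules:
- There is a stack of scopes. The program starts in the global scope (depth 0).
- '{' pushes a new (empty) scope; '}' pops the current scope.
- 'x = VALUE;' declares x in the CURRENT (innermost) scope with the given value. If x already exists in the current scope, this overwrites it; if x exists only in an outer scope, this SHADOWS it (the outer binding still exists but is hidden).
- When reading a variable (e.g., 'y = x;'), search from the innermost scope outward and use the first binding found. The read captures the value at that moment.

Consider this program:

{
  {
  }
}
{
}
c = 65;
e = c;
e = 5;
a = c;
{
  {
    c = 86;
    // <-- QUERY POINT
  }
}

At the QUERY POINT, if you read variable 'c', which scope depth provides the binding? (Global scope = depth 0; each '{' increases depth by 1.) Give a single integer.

Step 1: enter scope (depth=1)
Step 2: enter scope (depth=2)
Step 3: exit scope (depth=1)
Step 4: exit scope (depth=0)
Step 5: enter scope (depth=1)
Step 6: exit scope (depth=0)
Step 7: declare c=65 at depth 0
Step 8: declare e=(read c)=65 at depth 0
Step 9: declare e=5 at depth 0
Step 10: declare a=(read c)=65 at depth 0
Step 11: enter scope (depth=1)
Step 12: enter scope (depth=2)
Step 13: declare c=86 at depth 2
Visible at query point: a=65 c=86 e=5

Answer: 2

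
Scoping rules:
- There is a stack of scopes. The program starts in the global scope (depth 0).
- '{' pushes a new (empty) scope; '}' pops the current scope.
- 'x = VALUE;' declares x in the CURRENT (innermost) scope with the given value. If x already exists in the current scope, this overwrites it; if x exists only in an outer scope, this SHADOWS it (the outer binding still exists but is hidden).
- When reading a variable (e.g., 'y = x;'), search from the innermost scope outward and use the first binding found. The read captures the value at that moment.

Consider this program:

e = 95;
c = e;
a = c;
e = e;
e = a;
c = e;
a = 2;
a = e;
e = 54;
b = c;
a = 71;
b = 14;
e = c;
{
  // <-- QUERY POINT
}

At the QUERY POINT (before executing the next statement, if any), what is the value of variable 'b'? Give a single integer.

Answer: 14

Derivation:
Step 1: declare e=95 at depth 0
Step 2: declare c=(read e)=95 at depth 0
Step 3: declare a=(read c)=95 at depth 0
Step 4: declare e=(read e)=95 at depth 0
Step 5: declare e=(read a)=95 at depth 0
Step 6: declare c=(read e)=95 at depth 0
Step 7: declare a=2 at depth 0
Step 8: declare a=(read e)=95 at depth 0
Step 9: declare e=54 at depth 0
Step 10: declare b=(read c)=95 at depth 0
Step 11: declare a=71 at depth 0
Step 12: declare b=14 at depth 0
Step 13: declare e=(read c)=95 at depth 0
Step 14: enter scope (depth=1)
Visible at query point: a=71 b=14 c=95 e=95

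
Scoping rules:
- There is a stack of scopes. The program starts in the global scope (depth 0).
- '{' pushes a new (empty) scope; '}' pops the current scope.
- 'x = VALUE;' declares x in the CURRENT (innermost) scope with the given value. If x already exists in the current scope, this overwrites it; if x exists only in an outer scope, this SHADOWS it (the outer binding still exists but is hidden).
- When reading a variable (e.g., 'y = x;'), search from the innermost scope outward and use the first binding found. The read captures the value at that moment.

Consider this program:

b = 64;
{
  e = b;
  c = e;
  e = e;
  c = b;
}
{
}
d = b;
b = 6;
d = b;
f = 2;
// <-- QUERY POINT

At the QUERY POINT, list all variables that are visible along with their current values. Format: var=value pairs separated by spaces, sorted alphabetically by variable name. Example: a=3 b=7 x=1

Step 1: declare b=64 at depth 0
Step 2: enter scope (depth=1)
Step 3: declare e=(read b)=64 at depth 1
Step 4: declare c=(read e)=64 at depth 1
Step 5: declare e=(read e)=64 at depth 1
Step 6: declare c=(read b)=64 at depth 1
Step 7: exit scope (depth=0)
Step 8: enter scope (depth=1)
Step 9: exit scope (depth=0)
Step 10: declare d=(read b)=64 at depth 0
Step 11: declare b=6 at depth 0
Step 12: declare d=(read b)=6 at depth 0
Step 13: declare f=2 at depth 0
Visible at query point: b=6 d=6 f=2

Answer: b=6 d=6 f=2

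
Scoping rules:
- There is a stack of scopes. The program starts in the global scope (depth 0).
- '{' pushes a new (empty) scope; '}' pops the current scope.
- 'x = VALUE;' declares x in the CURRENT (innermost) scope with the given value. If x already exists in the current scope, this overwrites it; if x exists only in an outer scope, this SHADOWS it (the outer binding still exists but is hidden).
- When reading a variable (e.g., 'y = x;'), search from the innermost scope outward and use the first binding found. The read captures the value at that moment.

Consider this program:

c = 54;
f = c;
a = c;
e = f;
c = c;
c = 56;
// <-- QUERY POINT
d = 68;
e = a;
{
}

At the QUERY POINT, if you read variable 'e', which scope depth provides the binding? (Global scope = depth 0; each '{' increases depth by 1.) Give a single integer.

Answer: 0

Derivation:
Step 1: declare c=54 at depth 0
Step 2: declare f=(read c)=54 at depth 0
Step 3: declare a=(read c)=54 at depth 0
Step 4: declare e=(read f)=54 at depth 0
Step 5: declare c=(read c)=54 at depth 0
Step 6: declare c=56 at depth 0
Visible at query point: a=54 c=56 e=54 f=54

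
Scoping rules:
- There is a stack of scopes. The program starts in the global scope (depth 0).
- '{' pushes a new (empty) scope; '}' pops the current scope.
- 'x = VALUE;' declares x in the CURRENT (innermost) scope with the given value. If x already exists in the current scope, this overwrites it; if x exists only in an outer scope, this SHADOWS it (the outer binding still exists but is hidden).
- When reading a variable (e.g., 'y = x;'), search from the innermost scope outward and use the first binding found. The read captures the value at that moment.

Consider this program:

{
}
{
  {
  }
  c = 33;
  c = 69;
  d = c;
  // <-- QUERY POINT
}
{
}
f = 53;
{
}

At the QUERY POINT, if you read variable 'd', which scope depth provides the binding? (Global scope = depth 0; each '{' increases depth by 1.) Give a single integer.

Answer: 1

Derivation:
Step 1: enter scope (depth=1)
Step 2: exit scope (depth=0)
Step 3: enter scope (depth=1)
Step 4: enter scope (depth=2)
Step 5: exit scope (depth=1)
Step 6: declare c=33 at depth 1
Step 7: declare c=69 at depth 1
Step 8: declare d=(read c)=69 at depth 1
Visible at query point: c=69 d=69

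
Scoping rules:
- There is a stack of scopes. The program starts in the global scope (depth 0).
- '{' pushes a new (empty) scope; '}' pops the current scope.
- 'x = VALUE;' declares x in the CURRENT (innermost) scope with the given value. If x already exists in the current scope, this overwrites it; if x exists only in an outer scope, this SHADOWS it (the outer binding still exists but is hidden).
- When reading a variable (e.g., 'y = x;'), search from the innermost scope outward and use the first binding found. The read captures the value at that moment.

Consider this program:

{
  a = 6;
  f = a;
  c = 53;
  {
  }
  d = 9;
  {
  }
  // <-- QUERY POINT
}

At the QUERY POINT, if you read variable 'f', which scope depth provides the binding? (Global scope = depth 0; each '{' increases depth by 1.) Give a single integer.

Answer: 1

Derivation:
Step 1: enter scope (depth=1)
Step 2: declare a=6 at depth 1
Step 3: declare f=(read a)=6 at depth 1
Step 4: declare c=53 at depth 1
Step 5: enter scope (depth=2)
Step 6: exit scope (depth=1)
Step 7: declare d=9 at depth 1
Step 8: enter scope (depth=2)
Step 9: exit scope (depth=1)
Visible at query point: a=6 c=53 d=9 f=6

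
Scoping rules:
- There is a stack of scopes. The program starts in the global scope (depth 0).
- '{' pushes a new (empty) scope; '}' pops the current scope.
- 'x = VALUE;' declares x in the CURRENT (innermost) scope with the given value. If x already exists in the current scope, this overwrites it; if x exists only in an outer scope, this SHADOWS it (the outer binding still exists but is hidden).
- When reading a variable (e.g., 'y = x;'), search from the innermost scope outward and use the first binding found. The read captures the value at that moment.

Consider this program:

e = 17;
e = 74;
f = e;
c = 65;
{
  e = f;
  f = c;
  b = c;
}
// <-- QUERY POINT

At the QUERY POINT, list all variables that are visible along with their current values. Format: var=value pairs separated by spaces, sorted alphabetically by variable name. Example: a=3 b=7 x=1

Answer: c=65 e=74 f=74

Derivation:
Step 1: declare e=17 at depth 0
Step 2: declare e=74 at depth 0
Step 3: declare f=(read e)=74 at depth 0
Step 4: declare c=65 at depth 0
Step 5: enter scope (depth=1)
Step 6: declare e=(read f)=74 at depth 1
Step 7: declare f=(read c)=65 at depth 1
Step 8: declare b=(read c)=65 at depth 1
Step 9: exit scope (depth=0)
Visible at query point: c=65 e=74 f=74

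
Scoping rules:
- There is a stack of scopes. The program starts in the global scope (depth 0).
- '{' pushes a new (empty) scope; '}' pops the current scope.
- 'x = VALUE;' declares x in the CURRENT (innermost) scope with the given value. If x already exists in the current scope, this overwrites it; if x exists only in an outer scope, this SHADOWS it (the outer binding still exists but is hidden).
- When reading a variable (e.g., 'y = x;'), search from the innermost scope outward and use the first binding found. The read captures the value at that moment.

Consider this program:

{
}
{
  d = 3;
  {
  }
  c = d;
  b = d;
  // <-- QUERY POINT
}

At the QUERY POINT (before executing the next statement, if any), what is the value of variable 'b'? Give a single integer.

Answer: 3

Derivation:
Step 1: enter scope (depth=1)
Step 2: exit scope (depth=0)
Step 3: enter scope (depth=1)
Step 4: declare d=3 at depth 1
Step 5: enter scope (depth=2)
Step 6: exit scope (depth=1)
Step 7: declare c=(read d)=3 at depth 1
Step 8: declare b=(read d)=3 at depth 1
Visible at query point: b=3 c=3 d=3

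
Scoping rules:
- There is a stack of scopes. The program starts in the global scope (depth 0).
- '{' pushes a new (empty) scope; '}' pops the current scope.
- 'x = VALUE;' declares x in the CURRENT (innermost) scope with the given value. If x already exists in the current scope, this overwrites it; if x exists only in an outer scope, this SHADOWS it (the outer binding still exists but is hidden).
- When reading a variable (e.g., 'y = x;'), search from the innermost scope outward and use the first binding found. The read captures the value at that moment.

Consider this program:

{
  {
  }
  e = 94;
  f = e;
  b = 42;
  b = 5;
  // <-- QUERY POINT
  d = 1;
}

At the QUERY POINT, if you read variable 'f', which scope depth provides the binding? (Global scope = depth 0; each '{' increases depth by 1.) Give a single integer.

Step 1: enter scope (depth=1)
Step 2: enter scope (depth=2)
Step 3: exit scope (depth=1)
Step 4: declare e=94 at depth 1
Step 5: declare f=(read e)=94 at depth 1
Step 6: declare b=42 at depth 1
Step 7: declare b=5 at depth 1
Visible at query point: b=5 e=94 f=94

Answer: 1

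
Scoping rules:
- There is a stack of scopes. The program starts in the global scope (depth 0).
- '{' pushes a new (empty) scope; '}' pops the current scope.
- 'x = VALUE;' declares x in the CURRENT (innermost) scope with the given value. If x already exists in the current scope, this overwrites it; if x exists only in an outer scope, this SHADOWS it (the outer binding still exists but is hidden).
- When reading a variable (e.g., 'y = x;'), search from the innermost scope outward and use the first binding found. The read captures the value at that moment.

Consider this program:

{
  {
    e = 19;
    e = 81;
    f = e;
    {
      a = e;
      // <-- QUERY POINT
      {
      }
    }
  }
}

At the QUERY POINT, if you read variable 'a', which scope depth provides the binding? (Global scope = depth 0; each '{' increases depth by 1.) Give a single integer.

Step 1: enter scope (depth=1)
Step 2: enter scope (depth=2)
Step 3: declare e=19 at depth 2
Step 4: declare e=81 at depth 2
Step 5: declare f=(read e)=81 at depth 2
Step 6: enter scope (depth=3)
Step 7: declare a=(read e)=81 at depth 3
Visible at query point: a=81 e=81 f=81

Answer: 3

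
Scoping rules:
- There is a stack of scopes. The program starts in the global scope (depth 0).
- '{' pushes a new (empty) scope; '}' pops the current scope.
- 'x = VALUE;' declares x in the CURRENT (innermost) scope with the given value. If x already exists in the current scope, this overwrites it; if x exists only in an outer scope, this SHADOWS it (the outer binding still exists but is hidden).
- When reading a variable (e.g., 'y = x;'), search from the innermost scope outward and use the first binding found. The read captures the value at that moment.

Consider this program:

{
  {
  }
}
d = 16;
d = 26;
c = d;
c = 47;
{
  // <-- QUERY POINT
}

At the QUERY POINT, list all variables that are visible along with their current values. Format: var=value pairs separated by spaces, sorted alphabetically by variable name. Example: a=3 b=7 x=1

Step 1: enter scope (depth=1)
Step 2: enter scope (depth=2)
Step 3: exit scope (depth=1)
Step 4: exit scope (depth=0)
Step 5: declare d=16 at depth 0
Step 6: declare d=26 at depth 0
Step 7: declare c=(read d)=26 at depth 0
Step 8: declare c=47 at depth 0
Step 9: enter scope (depth=1)
Visible at query point: c=47 d=26

Answer: c=47 d=26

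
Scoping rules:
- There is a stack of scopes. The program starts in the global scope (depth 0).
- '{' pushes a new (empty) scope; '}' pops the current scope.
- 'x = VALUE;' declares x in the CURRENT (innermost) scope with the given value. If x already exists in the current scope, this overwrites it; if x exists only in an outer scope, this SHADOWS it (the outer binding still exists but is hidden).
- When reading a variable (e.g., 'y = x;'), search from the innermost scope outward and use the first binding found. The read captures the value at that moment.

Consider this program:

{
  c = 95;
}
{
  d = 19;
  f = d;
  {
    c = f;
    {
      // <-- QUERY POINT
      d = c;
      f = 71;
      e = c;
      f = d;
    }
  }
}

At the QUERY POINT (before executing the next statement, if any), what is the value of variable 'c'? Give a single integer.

Step 1: enter scope (depth=1)
Step 2: declare c=95 at depth 1
Step 3: exit scope (depth=0)
Step 4: enter scope (depth=1)
Step 5: declare d=19 at depth 1
Step 6: declare f=(read d)=19 at depth 1
Step 7: enter scope (depth=2)
Step 8: declare c=(read f)=19 at depth 2
Step 9: enter scope (depth=3)
Visible at query point: c=19 d=19 f=19

Answer: 19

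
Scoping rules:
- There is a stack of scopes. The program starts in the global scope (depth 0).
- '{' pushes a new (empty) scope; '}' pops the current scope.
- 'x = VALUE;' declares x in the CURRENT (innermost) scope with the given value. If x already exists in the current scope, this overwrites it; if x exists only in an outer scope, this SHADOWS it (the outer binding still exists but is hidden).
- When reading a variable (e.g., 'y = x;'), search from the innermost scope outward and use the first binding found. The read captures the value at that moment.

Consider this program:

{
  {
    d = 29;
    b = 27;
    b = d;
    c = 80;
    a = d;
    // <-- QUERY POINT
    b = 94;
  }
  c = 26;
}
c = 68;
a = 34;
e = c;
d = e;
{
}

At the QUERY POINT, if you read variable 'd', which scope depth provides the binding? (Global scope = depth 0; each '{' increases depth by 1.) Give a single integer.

Step 1: enter scope (depth=1)
Step 2: enter scope (depth=2)
Step 3: declare d=29 at depth 2
Step 4: declare b=27 at depth 2
Step 5: declare b=(read d)=29 at depth 2
Step 6: declare c=80 at depth 2
Step 7: declare a=(read d)=29 at depth 2
Visible at query point: a=29 b=29 c=80 d=29

Answer: 2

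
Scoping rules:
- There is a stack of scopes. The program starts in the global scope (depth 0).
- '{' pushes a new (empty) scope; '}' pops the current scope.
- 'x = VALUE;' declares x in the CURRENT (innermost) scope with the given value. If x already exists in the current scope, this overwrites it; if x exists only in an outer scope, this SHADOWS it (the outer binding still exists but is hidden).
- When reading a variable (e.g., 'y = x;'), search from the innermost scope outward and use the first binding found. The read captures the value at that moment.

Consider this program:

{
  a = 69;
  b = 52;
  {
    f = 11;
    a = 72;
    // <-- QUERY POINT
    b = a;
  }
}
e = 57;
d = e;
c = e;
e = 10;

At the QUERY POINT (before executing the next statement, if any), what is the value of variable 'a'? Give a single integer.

Step 1: enter scope (depth=1)
Step 2: declare a=69 at depth 1
Step 3: declare b=52 at depth 1
Step 4: enter scope (depth=2)
Step 5: declare f=11 at depth 2
Step 6: declare a=72 at depth 2
Visible at query point: a=72 b=52 f=11

Answer: 72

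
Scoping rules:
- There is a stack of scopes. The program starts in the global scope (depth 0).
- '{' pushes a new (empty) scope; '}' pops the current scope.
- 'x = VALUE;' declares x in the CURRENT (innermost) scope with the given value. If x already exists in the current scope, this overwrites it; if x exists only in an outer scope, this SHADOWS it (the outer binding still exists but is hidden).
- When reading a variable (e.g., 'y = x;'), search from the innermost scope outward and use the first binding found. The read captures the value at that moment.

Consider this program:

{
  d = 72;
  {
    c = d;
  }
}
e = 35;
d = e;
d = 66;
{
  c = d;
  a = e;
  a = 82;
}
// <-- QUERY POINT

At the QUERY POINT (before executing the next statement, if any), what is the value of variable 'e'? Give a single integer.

Step 1: enter scope (depth=1)
Step 2: declare d=72 at depth 1
Step 3: enter scope (depth=2)
Step 4: declare c=(read d)=72 at depth 2
Step 5: exit scope (depth=1)
Step 6: exit scope (depth=0)
Step 7: declare e=35 at depth 0
Step 8: declare d=(read e)=35 at depth 0
Step 9: declare d=66 at depth 0
Step 10: enter scope (depth=1)
Step 11: declare c=(read d)=66 at depth 1
Step 12: declare a=(read e)=35 at depth 1
Step 13: declare a=82 at depth 1
Step 14: exit scope (depth=0)
Visible at query point: d=66 e=35

Answer: 35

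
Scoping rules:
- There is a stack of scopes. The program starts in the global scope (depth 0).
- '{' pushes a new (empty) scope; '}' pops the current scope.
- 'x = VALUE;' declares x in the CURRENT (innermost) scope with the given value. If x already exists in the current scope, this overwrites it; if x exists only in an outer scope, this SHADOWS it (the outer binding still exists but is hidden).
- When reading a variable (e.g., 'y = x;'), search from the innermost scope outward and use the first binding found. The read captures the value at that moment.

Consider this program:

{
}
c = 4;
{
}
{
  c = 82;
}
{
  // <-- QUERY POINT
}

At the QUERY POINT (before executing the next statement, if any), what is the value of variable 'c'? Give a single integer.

Answer: 4

Derivation:
Step 1: enter scope (depth=1)
Step 2: exit scope (depth=0)
Step 3: declare c=4 at depth 0
Step 4: enter scope (depth=1)
Step 5: exit scope (depth=0)
Step 6: enter scope (depth=1)
Step 7: declare c=82 at depth 1
Step 8: exit scope (depth=0)
Step 9: enter scope (depth=1)
Visible at query point: c=4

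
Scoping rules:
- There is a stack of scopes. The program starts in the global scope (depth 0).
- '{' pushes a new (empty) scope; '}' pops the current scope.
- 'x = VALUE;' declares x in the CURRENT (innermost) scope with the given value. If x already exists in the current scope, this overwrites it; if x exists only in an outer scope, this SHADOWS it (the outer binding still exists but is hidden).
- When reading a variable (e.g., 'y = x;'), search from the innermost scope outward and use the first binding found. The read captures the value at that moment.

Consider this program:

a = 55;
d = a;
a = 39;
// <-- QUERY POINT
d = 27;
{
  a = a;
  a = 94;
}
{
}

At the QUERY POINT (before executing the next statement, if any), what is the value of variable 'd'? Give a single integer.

Step 1: declare a=55 at depth 0
Step 2: declare d=(read a)=55 at depth 0
Step 3: declare a=39 at depth 0
Visible at query point: a=39 d=55

Answer: 55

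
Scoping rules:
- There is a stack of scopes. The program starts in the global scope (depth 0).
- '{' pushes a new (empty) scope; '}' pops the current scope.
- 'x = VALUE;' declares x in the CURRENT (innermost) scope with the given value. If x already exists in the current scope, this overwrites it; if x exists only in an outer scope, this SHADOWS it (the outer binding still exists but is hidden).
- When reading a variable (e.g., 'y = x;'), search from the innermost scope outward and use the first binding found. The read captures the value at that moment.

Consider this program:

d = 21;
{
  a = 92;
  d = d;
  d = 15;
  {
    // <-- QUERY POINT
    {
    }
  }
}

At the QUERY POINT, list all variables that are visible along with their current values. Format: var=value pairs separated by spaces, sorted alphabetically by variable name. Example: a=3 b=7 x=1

Step 1: declare d=21 at depth 0
Step 2: enter scope (depth=1)
Step 3: declare a=92 at depth 1
Step 4: declare d=(read d)=21 at depth 1
Step 5: declare d=15 at depth 1
Step 6: enter scope (depth=2)
Visible at query point: a=92 d=15

Answer: a=92 d=15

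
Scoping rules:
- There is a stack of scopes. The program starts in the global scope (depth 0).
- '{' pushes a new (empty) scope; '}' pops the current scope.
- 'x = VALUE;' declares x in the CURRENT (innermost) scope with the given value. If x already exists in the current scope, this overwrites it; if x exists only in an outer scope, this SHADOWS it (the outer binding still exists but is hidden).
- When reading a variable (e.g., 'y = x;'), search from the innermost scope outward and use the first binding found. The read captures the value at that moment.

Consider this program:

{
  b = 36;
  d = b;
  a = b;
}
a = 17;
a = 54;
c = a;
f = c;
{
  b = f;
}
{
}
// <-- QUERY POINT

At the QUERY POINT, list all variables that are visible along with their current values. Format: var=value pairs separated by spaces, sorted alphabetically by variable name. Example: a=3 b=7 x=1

Step 1: enter scope (depth=1)
Step 2: declare b=36 at depth 1
Step 3: declare d=(read b)=36 at depth 1
Step 4: declare a=(read b)=36 at depth 1
Step 5: exit scope (depth=0)
Step 6: declare a=17 at depth 0
Step 7: declare a=54 at depth 0
Step 8: declare c=(read a)=54 at depth 0
Step 9: declare f=(read c)=54 at depth 0
Step 10: enter scope (depth=1)
Step 11: declare b=(read f)=54 at depth 1
Step 12: exit scope (depth=0)
Step 13: enter scope (depth=1)
Step 14: exit scope (depth=0)
Visible at query point: a=54 c=54 f=54

Answer: a=54 c=54 f=54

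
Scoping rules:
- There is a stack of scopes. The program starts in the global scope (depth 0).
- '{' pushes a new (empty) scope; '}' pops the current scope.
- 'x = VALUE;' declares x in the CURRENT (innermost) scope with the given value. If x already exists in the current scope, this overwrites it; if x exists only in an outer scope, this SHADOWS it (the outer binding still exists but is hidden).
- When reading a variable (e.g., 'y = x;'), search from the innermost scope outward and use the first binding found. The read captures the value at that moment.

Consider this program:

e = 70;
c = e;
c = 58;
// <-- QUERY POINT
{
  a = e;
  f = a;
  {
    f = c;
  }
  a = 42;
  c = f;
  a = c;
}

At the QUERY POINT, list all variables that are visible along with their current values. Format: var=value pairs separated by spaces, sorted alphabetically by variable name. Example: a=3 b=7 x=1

Step 1: declare e=70 at depth 0
Step 2: declare c=(read e)=70 at depth 0
Step 3: declare c=58 at depth 0
Visible at query point: c=58 e=70

Answer: c=58 e=70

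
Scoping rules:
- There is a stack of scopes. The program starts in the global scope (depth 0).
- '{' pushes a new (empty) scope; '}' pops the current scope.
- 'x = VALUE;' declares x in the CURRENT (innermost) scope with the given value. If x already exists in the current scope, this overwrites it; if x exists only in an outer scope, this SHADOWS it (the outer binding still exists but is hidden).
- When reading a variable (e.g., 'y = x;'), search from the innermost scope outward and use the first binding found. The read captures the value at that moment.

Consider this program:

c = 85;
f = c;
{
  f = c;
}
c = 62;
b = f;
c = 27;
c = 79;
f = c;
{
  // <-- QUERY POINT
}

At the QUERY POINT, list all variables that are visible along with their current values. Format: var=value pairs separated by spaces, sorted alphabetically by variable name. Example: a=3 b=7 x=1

Step 1: declare c=85 at depth 0
Step 2: declare f=(read c)=85 at depth 0
Step 3: enter scope (depth=1)
Step 4: declare f=(read c)=85 at depth 1
Step 5: exit scope (depth=0)
Step 6: declare c=62 at depth 0
Step 7: declare b=(read f)=85 at depth 0
Step 8: declare c=27 at depth 0
Step 9: declare c=79 at depth 0
Step 10: declare f=(read c)=79 at depth 0
Step 11: enter scope (depth=1)
Visible at query point: b=85 c=79 f=79

Answer: b=85 c=79 f=79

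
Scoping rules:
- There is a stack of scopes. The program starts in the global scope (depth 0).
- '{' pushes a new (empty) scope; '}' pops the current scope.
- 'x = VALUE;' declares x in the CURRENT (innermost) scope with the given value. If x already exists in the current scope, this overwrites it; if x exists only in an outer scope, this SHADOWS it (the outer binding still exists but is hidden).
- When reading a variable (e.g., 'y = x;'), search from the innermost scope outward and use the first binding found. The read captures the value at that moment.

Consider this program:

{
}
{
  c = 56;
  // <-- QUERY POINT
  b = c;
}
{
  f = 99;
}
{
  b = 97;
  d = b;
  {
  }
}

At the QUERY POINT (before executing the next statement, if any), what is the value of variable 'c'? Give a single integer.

Step 1: enter scope (depth=1)
Step 2: exit scope (depth=0)
Step 3: enter scope (depth=1)
Step 4: declare c=56 at depth 1
Visible at query point: c=56

Answer: 56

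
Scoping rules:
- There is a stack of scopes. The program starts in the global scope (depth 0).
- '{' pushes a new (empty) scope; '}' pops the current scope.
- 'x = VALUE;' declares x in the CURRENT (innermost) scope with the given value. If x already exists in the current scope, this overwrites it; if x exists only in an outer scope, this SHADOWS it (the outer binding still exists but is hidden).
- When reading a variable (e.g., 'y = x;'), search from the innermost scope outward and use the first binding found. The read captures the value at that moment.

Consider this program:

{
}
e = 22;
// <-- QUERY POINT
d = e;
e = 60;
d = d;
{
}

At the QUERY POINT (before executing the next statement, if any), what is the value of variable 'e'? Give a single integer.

Step 1: enter scope (depth=1)
Step 2: exit scope (depth=0)
Step 3: declare e=22 at depth 0
Visible at query point: e=22

Answer: 22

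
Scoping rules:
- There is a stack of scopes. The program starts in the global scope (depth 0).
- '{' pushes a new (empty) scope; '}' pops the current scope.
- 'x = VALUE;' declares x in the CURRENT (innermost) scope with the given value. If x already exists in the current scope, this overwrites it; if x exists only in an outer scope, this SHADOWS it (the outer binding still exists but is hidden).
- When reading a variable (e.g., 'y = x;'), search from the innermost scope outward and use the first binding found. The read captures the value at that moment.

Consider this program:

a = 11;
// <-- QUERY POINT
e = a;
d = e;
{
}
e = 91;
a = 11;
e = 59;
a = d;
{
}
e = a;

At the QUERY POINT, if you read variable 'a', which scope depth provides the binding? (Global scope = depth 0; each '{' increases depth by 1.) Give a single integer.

Step 1: declare a=11 at depth 0
Visible at query point: a=11

Answer: 0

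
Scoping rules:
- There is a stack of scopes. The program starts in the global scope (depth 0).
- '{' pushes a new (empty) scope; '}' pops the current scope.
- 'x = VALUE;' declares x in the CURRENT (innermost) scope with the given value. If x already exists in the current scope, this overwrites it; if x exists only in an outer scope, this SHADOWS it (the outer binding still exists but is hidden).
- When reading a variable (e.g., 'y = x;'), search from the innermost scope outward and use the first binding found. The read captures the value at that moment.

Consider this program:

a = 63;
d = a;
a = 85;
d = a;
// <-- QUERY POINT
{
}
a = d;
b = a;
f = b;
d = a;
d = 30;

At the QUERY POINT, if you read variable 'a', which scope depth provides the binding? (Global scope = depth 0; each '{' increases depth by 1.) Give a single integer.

Step 1: declare a=63 at depth 0
Step 2: declare d=(read a)=63 at depth 0
Step 3: declare a=85 at depth 0
Step 4: declare d=(read a)=85 at depth 0
Visible at query point: a=85 d=85

Answer: 0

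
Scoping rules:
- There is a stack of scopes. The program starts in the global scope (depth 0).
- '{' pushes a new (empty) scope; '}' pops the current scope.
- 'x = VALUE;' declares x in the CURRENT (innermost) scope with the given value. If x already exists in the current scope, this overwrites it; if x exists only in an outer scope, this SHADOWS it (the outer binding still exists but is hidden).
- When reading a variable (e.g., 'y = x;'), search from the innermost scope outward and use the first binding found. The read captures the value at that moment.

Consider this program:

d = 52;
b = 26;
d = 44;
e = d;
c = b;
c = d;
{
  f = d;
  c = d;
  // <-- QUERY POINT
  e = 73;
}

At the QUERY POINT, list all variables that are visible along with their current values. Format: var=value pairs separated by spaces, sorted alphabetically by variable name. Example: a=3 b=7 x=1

Answer: b=26 c=44 d=44 e=44 f=44

Derivation:
Step 1: declare d=52 at depth 0
Step 2: declare b=26 at depth 0
Step 3: declare d=44 at depth 0
Step 4: declare e=(read d)=44 at depth 0
Step 5: declare c=(read b)=26 at depth 0
Step 6: declare c=(read d)=44 at depth 0
Step 7: enter scope (depth=1)
Step 8: declare f=(read d)=44 at depth 1
Step 9: declare c=(read d)=44 at depth 1
Visible at query point: b=26 c=44 d=44 e=44 f=44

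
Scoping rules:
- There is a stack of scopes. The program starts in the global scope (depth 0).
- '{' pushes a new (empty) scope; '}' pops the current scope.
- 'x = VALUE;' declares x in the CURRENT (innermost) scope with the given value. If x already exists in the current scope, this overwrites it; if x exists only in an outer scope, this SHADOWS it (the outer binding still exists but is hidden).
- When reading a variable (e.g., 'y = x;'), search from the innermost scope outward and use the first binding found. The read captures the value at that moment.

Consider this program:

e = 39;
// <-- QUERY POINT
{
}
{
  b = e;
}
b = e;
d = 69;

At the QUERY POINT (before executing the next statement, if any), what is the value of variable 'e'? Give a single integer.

Answer: 39

Derivation:
Step 1: declare e=39 at depth 0
Visible at query point: e=39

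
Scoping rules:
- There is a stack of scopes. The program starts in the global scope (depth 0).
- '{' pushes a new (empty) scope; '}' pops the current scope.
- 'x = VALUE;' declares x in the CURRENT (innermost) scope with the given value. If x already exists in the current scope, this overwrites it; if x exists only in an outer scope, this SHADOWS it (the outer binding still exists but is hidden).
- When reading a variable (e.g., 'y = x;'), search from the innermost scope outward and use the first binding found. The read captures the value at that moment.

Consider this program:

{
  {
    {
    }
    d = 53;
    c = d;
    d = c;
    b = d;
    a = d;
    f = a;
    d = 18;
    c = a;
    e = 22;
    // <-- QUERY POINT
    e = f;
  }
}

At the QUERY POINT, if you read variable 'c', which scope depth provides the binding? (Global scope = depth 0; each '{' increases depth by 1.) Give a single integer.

Answer: 2

Derivation:
Step 1: enter scope (depth=1)
Step 2: enter scope (depth=2)
Step 3: enter scope (depth=3)
Step 4: exit scope (depth=2)
Step 5: declare d=53 at depth 2
Step 6: declare c=(read d)=53 at depth 2
Step 7: declare d=(read c)=53 at depth 2
Step 8: declare b=(read d)=53 at depth 2
Step 9: declare a=(read d)=53 at depth 2
Step 10: declare f=(read a)=53 at depth 2
Step 11: declare d=18 at depth 2
Step 12: declare c=(read a)=53 at depth 2
Step 13: declare e=22 at depth 2
Visible at query point: a=53 b=53 c=53 d=18 e=22 f=53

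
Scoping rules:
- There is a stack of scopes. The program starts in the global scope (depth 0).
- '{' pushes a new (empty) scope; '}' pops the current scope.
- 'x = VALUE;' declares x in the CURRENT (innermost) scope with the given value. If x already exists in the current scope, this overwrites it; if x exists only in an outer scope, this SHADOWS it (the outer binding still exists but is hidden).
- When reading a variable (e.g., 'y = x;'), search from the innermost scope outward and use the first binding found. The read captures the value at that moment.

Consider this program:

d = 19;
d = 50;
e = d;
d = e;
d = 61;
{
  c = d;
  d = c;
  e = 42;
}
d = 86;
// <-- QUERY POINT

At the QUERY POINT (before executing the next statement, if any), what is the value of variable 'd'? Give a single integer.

Answer: 86

Derivation:
Step 1: declare d=19 at depth 0
Step 2: declare d=50 at depth 0
Step 3: declare e=(read d)=50 at depth 0
Step 4: declare d=(read e)=50 at depth 0
Step 5: declare d=61 at depth 0
Step 6: enter scope (depth=1)
Step 7: declare c=(read d)=61 at depth 1
Step 8: declare d=(read c)=61 at depth 1
Step 9: declare e=42 at depth 1
Step 10: exit scope (depth=0)
Step 11: declare d=86 at depth 0
Visible at query point: d=86 e=50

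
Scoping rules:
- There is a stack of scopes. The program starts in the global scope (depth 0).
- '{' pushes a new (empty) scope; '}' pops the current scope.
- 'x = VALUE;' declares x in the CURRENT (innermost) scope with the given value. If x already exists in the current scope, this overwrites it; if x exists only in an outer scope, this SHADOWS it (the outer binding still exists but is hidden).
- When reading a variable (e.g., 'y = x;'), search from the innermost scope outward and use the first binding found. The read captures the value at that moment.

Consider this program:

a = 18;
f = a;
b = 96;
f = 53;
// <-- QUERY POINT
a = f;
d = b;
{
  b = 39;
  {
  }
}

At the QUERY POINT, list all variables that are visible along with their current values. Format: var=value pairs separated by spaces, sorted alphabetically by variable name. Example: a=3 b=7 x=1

Answer: a=18 b=96 f=53

Derivation:
Step 1: declare a=18 at depth 0
Step 2: declare f=(read a)=18 at depth 0
Step 3: declare b=96 at depth 0
Step 4: declare f=53 at depth 0
Visible at query point: a=18 b=96 f=53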